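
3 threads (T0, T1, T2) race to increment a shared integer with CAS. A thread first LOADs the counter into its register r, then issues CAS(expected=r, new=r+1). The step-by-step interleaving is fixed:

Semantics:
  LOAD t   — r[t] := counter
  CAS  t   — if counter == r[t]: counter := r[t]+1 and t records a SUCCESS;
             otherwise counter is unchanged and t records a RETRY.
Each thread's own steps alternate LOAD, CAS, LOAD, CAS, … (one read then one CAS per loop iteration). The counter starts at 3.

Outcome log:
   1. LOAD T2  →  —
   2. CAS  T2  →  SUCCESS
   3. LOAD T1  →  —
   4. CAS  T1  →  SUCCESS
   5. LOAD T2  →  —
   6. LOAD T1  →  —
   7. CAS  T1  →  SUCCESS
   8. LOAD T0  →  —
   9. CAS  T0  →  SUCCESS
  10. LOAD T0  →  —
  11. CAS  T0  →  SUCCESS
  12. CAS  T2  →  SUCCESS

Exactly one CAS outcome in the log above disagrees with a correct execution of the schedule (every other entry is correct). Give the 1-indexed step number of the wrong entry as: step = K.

step = 12

Re-executing:
T2 LOAD — after: cnt=3, r=3 — load
T2 CAS — after: cnt=4, r=3 — ok
T1 LOAD — after: cnt=4, r=4 — load
T1 CAS — after: cnt=5, r=4 — ok
T2 LOAD — after: cnt=5, r=5 — load
T1 LOAD — after: cnt=5, r=5 — load
T1 CAS — after: cnt=6, r=5 — ok
T0 LOAD — after: cnt=6, r=6 — load
T0 CAS — after: cnt=7, r=6 — ok
T0 LOAD — after: cnt=7, r=7 — load
T0 CAS — after: cnt=8, r=7 — ok
T2 CAS — after: cnt=8, r=5 — retry
Mismatch at 12.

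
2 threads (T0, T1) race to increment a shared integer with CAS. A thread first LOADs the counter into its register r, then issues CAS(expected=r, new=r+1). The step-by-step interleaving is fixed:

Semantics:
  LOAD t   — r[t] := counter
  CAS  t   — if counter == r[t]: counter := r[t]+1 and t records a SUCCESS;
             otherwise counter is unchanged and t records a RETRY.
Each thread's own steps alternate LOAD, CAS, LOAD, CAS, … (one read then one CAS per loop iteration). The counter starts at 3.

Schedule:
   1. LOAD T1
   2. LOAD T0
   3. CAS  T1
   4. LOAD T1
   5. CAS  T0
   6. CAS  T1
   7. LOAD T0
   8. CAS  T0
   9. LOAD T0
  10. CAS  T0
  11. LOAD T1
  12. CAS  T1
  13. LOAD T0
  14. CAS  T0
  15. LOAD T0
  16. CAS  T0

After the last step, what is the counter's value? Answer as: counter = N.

counter = 10

T1 LOAD — after: cnt=3, r=3 — load
T0 LOAD — after: cnt=3, r=3 — load
T1 CAS — after: cnt=4, r=3 — ok
T1 LOAD — after: cnt=4, r=4 — load
T0 CAS — after: cnt=4, r=3 — retry
T1 CAS — after: cnt=5, r=4 — ok
T0 LOAD — after: cnt=5, r=5 — load
T0 CAS — after: cnt=6, r=5 — ok
T0 LOAD — after: cnt=6, r=6 — load
T0 CAS — after: cnt=7, r=6 — ok
T1 LOAD — after: cnt=7, r=7 — load
T1 CAS — after: cnt=8, r=7 — ok
T0 LOAD — after: cnt=8, r=8 — load
T0 CAS — after: cnt=9, r=8 — ok
T0 LOAD — after: cnt=9, r=9 — load
T0 CAS — after: cnt=10, r=9 — ok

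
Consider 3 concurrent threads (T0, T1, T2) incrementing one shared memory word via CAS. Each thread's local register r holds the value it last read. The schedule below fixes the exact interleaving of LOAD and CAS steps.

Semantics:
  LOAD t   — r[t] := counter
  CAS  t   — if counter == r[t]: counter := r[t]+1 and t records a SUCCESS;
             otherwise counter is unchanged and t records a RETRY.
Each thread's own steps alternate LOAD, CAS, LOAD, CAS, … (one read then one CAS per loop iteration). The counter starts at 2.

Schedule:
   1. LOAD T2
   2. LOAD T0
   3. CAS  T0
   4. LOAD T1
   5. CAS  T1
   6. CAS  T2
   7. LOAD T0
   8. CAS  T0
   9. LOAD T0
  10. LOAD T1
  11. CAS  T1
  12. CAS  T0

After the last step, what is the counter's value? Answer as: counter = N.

T2 LOAD — after: cnt=2, r=2 — load
T0 LOAD — after: cnt=2, r=2 — load
T0 CAS — after: cnt=3, r=2 — ok
T1 LOAD — after: cnt=3, r=3 — load
T1 CAS — after: cnt=4, r=3 — ok
T2 CAS — after: cnt=4, r=2 — retry
T0 LOAD — after: cnt=4, r=4 — load
T0 CAS — after: cnt=5, r=4 — ok
T0 LOAD — after: cnt=5, r=5 — load
T1 LOAD — after: cnt=5, r=5 — load
T1 CAS — after: cnt=6, r=5 — ok
T0 CAS — after: cnt=6, r=5 — retry

counter = 6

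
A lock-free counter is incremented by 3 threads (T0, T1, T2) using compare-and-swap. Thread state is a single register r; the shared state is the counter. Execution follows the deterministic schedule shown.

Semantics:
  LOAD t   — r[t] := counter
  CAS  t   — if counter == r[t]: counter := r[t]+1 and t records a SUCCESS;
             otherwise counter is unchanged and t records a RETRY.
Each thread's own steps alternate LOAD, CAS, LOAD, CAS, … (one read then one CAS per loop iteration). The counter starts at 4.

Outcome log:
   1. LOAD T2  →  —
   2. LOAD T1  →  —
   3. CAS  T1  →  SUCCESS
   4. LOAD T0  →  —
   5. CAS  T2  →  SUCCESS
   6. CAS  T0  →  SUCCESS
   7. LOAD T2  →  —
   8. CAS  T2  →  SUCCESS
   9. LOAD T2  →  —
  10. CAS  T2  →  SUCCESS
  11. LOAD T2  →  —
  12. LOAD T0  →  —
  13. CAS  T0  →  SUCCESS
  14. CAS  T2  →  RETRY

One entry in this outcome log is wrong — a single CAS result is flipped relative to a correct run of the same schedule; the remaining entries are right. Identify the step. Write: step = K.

step = 5

Reference trace:
T2 LOAD — after: cnt=4, r=4 — load
T1 LOAD — after: cnt=4, r=4 — load
T1 CAS — after: cnt=5, r=4 — ok
T0 LOAD — after: cnt=5, r=5 — load
T2 CAS — after: cnt=5, r=4 — retry
T0 CAS — after: cnt=6, r=5 — ok
T2 LOAD — after: cnt=6, r=6 — load
T2 CAS — after: cnt=7, r=6 — ok
T2 LOAD — after: cnt=7, r=7 — load
T2 CAS — after: cnt=8, r=7 — ok
T2 LOAD — after: cnt=8, r=8 — load
T0 LOAD — after: cnt=8, r=8 — load
T0 CAS — after: cnt=9, r=8 — ok
T2 CAS — after: cnt=9, r=8 — retry
Flip is step 5.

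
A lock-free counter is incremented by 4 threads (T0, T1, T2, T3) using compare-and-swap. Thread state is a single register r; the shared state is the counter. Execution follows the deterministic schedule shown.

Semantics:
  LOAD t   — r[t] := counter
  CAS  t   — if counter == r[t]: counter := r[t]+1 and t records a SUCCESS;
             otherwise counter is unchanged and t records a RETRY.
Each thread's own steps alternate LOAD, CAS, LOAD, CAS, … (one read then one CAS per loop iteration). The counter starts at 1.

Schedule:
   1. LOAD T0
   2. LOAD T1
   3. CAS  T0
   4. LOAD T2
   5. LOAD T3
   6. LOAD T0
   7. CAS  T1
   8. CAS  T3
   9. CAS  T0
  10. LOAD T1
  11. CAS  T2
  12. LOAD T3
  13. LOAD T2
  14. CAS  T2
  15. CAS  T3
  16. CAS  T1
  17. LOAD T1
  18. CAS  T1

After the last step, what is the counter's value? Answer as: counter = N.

#1 T0 reads 1
#2 T1 reads 1
#3 T0 CAS(1→2) writes; counter now 2
#4 T2 reads 2
#5 T3 reads 2
#6 T0 reads 2
#7 T1 CAS(1→2) fails; counter now 2
#8 T3 CAS(2→3) writes; counter now 3
#9 T0 CAS(2→3) fails; counter now 3
#10 T1 reads 3
#11 T2 CAS(2→3) fails; counter now 3
#12 T3 reads 3
#13 T2 reads 3
#14 T2 CAS(3→4) writes; counter now 4
#15 T3 CAS(3→4) fails; counter now 4
#16 T1 CAS(3→4) fails; counter now 4
#17 T1 reads 4
#18 T1 CAS(4→5) writes; counter now 5

counter = 5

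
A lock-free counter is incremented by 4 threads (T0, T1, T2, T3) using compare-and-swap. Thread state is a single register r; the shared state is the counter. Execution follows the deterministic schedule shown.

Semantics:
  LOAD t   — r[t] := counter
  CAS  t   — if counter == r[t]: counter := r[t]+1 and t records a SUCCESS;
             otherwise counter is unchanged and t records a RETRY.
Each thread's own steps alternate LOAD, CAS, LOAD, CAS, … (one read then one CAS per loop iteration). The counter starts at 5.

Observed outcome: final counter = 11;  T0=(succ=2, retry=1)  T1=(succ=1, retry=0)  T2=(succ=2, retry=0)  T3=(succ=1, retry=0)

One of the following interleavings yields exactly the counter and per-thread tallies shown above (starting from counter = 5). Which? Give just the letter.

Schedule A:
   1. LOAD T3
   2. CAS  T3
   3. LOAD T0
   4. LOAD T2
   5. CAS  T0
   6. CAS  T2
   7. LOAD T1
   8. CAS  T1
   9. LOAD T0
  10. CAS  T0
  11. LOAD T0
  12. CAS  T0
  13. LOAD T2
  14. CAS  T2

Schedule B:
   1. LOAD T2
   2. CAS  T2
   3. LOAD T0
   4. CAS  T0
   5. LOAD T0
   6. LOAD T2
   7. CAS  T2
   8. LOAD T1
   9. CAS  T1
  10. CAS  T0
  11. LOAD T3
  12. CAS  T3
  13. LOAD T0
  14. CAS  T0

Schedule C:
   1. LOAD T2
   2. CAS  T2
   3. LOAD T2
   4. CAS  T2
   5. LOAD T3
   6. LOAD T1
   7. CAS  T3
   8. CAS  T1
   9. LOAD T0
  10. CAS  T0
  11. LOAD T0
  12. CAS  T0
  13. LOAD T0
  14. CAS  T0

Tracing schedule B:
1. LOAD T2 → mem=5 r[T2]=5 [LOAD]
2. CAS T2 → mem=6 r[T2]=5 [OK]
3. LOAD T0 → mem=6 r[T0]=6 [LOAD]
4. CAS T0 → mem=7 r[T0]=6 [OK]
5. LOAD T0 → mem=7 r[T0]=7 [LOAD]
6. LOAD T2 → mem=7 r[T2]=7 [LOAD]
7. CAS T2 → mem=8 r[T2]=7 [OK]
8. LOAD T1 → mem=8 r[T1]=8 [LOAD]
9. CAS T1 → mem=9 r[T1]=8 [OK]
10. CAS T0 → mem=9 r[T0]=7 [RETRY]
11. LOAD T3 → mem=9 r[T3]=9 [LOAD]
12. CAS T3 → mem=10 r[T3]=9 [OK]
13. LOAD T0 → mem=10 r[T0]=10 [LOAD]
14. CAS T0 → mem=11 r[T0]=10 [OK]

B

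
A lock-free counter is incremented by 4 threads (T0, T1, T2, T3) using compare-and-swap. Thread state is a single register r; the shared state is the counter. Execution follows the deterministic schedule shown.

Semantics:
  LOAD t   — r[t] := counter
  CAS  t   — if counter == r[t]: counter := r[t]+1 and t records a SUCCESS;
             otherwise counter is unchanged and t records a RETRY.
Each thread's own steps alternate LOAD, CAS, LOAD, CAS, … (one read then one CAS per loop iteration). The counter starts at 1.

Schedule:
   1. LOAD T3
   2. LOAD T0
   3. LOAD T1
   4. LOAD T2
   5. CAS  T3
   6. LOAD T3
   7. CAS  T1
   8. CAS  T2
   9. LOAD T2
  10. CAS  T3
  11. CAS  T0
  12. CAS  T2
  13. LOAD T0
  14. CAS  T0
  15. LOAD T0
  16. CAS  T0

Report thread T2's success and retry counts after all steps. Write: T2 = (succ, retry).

1. LOAD T3 → mem=1 r[T3]=1 [LOAD]
2. LOAD T0 → mem=1 r[T0]=1 [LOAD]
3. LOAD T1 → mem=1 r[T1]=1 [LOAD]
4. LOAD T2 → mem=1 r[T2]=1 [LOAD]
5. CAS T3 → mem=2 r[T3]=1 [OK]
6. LOAD T3 → mem=2 r[T3]=2 [LOAD]
7. CAS T1 → mem=2 r[T1]=1 [RETRY]
8. CAS T2 → mem=2 r[T2]=1 [RETRY]
9. LOAD T2 → mem=2 r[T2]=2 [LOAD]
10. CAS T3 → mem=3 r[T3]=2 [OK]
11. CAS T0 → mem=3 r[T0]=1 [RETRY]
12. CAS T2 → mem=3 r[T2]=2 [RETRY]
13. LOAD T0 → mem=3 r[T0]=3 [LOAD]
14. CAS T0 → mem=4 r[T0]=3 [OK]
15. LOAD T0 → mem=4 r[T0]=4 [LOAD]
16. CAS T0 → mem=5 r[T0]=4 [OK]

T2 = (0, 2)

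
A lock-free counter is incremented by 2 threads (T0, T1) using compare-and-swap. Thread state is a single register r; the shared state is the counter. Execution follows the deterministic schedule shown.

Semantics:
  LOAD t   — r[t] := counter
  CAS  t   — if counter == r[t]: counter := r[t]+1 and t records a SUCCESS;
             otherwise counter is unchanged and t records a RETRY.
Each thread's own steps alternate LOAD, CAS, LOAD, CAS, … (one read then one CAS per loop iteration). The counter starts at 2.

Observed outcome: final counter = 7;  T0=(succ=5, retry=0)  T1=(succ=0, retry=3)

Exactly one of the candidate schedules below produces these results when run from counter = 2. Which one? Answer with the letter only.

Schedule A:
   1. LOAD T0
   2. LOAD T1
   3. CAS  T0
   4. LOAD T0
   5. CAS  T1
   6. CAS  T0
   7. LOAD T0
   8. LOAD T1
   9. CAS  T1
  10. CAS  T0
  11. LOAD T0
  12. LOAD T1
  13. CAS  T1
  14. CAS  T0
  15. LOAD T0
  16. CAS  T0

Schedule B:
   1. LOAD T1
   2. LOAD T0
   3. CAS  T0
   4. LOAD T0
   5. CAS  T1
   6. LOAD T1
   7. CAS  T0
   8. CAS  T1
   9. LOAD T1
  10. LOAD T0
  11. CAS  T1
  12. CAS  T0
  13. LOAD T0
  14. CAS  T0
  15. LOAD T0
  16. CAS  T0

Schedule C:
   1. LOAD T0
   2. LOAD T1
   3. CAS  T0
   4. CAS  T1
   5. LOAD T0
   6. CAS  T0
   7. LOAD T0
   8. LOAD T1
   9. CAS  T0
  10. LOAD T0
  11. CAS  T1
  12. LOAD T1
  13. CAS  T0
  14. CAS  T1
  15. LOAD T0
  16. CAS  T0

C

Run C:
[1] T0.load  rd  (counter 2, T0.r 2)
[2] T1.load  rd  (counter 2, T1.r 2)
[3] T0.cas  hit  (counter 3, T0.r 2)
[4] T1.cas  miss  (counter 3, T1.r 2)
[5] T0.load  rd  (counter 3, T0.r 3)
[6] T0.cas  hit  (counter 4, T0.r 3)
[7] T0.load  rd  (counter 4, T0.r 4)
[8] T1.load  rd  (counter 4, T1.r 4)
[9] T0.cas  hit  (counter 5, T0.r 4)
[10] T0.load  rd  (counter 5, T0.r 5)
[11] T1.cas  miss  (counter 5, T1.r 4)
[12] T1.load  rd  (counter 5, T1.r 5)
[13] T0.cas  hit  (counter 6, T0.r 5)
[14] T1.cas  miss  (counter 6, T1.r 5)
[15] T0.load  rd  (counter 6, T0.r 6)
[16] T0.cas  hit  (counter 7, T0.r 6)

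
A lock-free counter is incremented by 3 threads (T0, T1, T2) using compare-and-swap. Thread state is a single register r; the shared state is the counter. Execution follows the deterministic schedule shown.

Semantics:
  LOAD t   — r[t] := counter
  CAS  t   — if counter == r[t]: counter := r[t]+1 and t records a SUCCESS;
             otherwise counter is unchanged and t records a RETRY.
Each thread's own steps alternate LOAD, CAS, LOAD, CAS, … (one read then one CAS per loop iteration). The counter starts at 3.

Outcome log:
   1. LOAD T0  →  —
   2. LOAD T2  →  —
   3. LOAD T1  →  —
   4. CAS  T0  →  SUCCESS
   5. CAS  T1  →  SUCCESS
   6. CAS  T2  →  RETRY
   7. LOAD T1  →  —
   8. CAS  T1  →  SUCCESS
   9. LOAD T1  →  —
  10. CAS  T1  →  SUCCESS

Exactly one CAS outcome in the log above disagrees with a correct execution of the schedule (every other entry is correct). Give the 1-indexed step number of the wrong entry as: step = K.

step = 5

Correct run:
1. LOAD T0 → mem=3 r[T0]=3 [LOAD]
2. LOAD T2 → mem=3 r[T2]=3 [LOAD]
3. LOAD T1 → mem=3 r[T1]=3 [LOAD]
4. CAS T0 → mem=4 r[T0]=3 [OK]
5. CAS T1 → mem=4 r[T1]=3 [RETRY]
6. CAS T2 → mem=4 r[T2]=3 [RETRY]
7. LOAD T1 → mem=4 r[T1]=4 [LOAD]
8. CAS T1 → mem=5 r[T1]=4 [OK]
9. LOAD T1 → mem=5 r[T1]=5 [LOAD]
10. CAS T1 → mem=6 r[T1]=5 [OK]
Mismatch at 5.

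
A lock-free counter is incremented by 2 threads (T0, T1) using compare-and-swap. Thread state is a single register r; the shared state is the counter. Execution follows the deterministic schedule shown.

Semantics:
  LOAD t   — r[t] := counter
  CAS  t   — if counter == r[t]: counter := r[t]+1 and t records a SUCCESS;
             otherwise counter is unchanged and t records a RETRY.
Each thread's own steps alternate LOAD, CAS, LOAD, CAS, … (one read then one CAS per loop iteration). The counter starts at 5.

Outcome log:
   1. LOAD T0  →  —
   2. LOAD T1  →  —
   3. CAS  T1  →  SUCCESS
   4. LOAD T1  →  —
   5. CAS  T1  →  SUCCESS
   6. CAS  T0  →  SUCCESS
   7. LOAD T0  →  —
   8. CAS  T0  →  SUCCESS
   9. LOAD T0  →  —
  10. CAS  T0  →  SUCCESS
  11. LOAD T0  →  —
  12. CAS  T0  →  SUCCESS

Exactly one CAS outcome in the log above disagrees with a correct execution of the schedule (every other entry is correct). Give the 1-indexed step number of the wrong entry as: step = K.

step = 6

Re-executing:
T0 LOAD — after: cnt=5, r=5 — load
T1 LOAD — after: cnt=5, r=5 — load
T1 CAS — after: cnt=6, r=5 — ok
T1 LOAD — after: cnt=6, r=6 — load
T1 CAS — after: cnt=7, r=6 — ok
T0 CAS — after: cnt=7, r=5 — retry
T0 LOAD — after: cnt=7, r=7 — load
T0 CAS — after: cnt=8, r=7 — ok
T0 LOAD — after: cnt=8, r=8 — load
T0 CAS — after: cnt=9, r=8 — ok
T0 LOAD — after: cnt=9, r=9 — load
T0 CAS — after: cnt=10, r=9 — ok
Mismatch at 6.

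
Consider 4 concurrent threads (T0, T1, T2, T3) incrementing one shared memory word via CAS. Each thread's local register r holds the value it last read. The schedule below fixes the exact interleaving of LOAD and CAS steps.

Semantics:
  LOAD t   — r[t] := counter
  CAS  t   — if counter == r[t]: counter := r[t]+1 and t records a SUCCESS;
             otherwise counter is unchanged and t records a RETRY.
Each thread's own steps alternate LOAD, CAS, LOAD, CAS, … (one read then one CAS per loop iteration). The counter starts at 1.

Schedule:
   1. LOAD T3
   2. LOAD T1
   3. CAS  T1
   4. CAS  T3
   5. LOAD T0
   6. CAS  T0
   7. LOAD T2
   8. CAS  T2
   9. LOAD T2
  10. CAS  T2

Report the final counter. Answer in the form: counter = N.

#1 T3 reads 1
#2 T1 reads 1
#3 T1 CAS(1→2) writes; counter now 2
#4 T3 CAS(1→2) fails; counter now 2
#5 T0 reads 2
#6 T0 CAS(2→3) writes; counter now 3
#7 T2 reads 3
#8 T2 CAS(3→4) writes; counter now 4
#9 T2 reads 4
#10 T2 CAS(4→5) writes; counter now 5

counter = 5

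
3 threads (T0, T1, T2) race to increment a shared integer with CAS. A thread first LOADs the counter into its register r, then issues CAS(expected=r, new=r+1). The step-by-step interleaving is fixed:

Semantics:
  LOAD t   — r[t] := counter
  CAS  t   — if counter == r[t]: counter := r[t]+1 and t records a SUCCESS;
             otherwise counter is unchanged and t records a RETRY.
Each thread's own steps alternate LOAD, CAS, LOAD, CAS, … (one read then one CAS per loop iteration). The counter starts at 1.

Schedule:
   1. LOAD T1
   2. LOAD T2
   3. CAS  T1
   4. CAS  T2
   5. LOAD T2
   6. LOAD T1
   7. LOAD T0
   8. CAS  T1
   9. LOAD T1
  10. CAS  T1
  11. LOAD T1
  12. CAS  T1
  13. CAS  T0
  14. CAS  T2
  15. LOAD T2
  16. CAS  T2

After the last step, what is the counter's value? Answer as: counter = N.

[1] T1.load  rd  (counter 1, T1.r 1)
[2] T2.load  rd  (counter 1, T2.r 1)
[3] T1.cas  hit  (counter 2, T1.r 1)
[4] T2.cas  miss  (counter 2, T2.r 1)
[5] T2.load  rd  (counter 2, T2.r 2)
[6] T1.load  rd  (counter 2, T1.r 2)
[7] T0.load  rd  (counter 2, T0.r 2)
[8] T1.cas  hit  (counter 3, T1.r 2)
[9] T1.load  rd  (counter 3, T1.r 3)
[10] T1.cas  hit  (counter 4, T1.r 3)
[11] T1.load  rd  (counter 4, T1.r 4)
[12] T1.cas  hit  (counter 5, T1.r 4)
[13] T0.cas  miss  (counter 5, T0.r 2)
[14] T2.cas  miss  (counter 5, T2.r 2)
[15] T2.load  rd  (counter 5, T2.r 5)
[16] T2.cas  hit  (counter 6, T2.r 5)

counter = 6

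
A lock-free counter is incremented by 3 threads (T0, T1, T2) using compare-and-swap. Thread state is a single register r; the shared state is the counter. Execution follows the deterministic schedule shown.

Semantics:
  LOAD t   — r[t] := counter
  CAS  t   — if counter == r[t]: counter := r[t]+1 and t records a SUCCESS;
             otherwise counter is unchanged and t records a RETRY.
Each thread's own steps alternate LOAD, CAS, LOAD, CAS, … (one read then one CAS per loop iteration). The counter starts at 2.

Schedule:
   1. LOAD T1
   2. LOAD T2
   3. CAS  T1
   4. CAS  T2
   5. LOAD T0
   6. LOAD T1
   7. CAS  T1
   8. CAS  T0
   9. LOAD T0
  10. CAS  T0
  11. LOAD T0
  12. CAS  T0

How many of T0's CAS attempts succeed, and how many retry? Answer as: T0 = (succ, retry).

T0 = (2, 1)

1. LOAD T1 → mem=2 r[T1]=2 [LOAD]
2. LOAD T2 → mem=2 r[T2]=2 [LOAD]
3. CAS T1 → mem=3 r[T1]=2 [OK]
4. CAS T2 → mem=3 r[T2]=2 [RETRY]
5. LOAD T0 → mem=3 r[T0]=3 [LOAD]
6. LOAD T1 → mem=3 r[T1]=3 [LOAD]
7. CAS T1 → mem=4 r[T1]=3 [OK]
8. CAS T0 → mem=4 r[T0]=3 [RETRY]
9. LOAD T0 → mem=4 r[T0]=4 [LOAD]
10. CAS T0 → mem=5 r[T0]=4 [OK]
11. LOAD T0 → mem=5 r[T0]=5 [LOAD]
12. CAS T0 → mem=6 r[T0]=5 [OK]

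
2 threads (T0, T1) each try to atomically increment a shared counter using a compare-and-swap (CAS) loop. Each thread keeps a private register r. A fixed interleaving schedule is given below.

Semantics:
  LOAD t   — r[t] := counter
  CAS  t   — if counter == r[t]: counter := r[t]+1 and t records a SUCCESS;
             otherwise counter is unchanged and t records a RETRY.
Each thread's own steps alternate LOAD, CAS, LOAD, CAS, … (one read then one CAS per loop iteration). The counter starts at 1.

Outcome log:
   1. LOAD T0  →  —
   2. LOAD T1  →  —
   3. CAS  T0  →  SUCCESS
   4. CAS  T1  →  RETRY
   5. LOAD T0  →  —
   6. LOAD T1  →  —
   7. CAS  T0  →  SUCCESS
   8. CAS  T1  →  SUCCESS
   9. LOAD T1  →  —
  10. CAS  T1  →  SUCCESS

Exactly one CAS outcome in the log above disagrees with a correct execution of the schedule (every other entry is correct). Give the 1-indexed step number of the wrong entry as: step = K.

Reference trace:
#1 T0 reads 1
#2 T1 reads 1
#3 T0 CAS(1→2) writes; counter now 2
#4 T1 CAS(1→2) fails; counter now 2
#5 T0 reads 2
#6 T1 reads 2
#7 T0 CAS(2→3) writes; counter now 3
#8 T1 CAS(2→3) fails; counter now 3
#9 T1 reads 3
#10 T1 CAS(3→4) writes; counter now 4
Log disagrees first at step 8.

step = 8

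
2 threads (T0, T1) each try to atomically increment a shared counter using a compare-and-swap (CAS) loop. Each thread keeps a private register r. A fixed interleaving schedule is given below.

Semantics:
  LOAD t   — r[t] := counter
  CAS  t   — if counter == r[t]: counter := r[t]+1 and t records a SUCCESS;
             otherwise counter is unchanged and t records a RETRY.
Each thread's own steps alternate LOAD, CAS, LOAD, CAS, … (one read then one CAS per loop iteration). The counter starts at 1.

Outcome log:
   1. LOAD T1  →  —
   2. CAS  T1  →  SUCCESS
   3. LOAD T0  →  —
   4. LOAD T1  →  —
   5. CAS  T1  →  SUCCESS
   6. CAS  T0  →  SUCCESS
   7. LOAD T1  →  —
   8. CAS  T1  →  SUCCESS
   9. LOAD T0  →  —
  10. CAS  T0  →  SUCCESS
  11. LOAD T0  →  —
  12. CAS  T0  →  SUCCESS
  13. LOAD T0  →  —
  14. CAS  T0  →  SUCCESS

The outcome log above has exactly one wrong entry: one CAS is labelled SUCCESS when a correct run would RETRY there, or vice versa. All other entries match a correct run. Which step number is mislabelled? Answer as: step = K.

Reference trace:
#1 T1 reads 1
#2 T1 CAS(1→2) writes; counter now 2
#3 T0 reads 2
#4 T1 reads 2
#5 T1 CAS(2→3) writes; counter now 3
#6 T0 CAS(2→3) fails; counter now 3
#7 T1 reads 3
#8 T1 CAS(3→4) writes; counter now 4
#9 T0 reads 4
#10 T0 CAS(4→5) writes; counter now 5
#11 T0 reads 5
#12 T0 CAS(5→6) writes; counter now 6
#13 T0 reads 6
#14 T0 CAS(6→7) writes; counter now 7
Flip is step 6.

step = 6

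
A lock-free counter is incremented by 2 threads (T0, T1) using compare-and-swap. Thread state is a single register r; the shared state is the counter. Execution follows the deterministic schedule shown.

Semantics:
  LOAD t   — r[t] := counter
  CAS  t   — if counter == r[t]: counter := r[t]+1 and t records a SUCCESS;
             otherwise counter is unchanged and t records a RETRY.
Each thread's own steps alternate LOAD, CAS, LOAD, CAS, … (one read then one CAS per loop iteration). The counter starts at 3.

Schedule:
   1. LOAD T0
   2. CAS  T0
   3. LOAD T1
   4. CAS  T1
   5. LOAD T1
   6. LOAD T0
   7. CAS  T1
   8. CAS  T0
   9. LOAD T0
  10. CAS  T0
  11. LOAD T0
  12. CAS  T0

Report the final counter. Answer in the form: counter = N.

counter = 8

[1] T0.load  rd  (counter 3, T0.r 3)
[2] T0.cas  hit  (counter 4, T0.r 3)
[3] T1.load  rd  (counter 4, T1.r 4)
[4] T1.cas  hit  (counter 5, T1.r 4)
[5] T1.load  rd  (counter 5, T1.r 5)
[6] T0.load  rd  (counter 5, T0.r 5)
[7] T1.cas  hit  (counter 6, T1.r 5)
[8] T0.cas  miss  (counter 6, T0.r 5)
[9] T0.load  rd  (counter 6, T0.r 6)
[10] T0.cas  hit  (counter 7, T0.r 6)
[11] T0.load  rd  (counter 7, T0.r 7)
[12] T0.cas  hit  (counter 8, T0.r 7)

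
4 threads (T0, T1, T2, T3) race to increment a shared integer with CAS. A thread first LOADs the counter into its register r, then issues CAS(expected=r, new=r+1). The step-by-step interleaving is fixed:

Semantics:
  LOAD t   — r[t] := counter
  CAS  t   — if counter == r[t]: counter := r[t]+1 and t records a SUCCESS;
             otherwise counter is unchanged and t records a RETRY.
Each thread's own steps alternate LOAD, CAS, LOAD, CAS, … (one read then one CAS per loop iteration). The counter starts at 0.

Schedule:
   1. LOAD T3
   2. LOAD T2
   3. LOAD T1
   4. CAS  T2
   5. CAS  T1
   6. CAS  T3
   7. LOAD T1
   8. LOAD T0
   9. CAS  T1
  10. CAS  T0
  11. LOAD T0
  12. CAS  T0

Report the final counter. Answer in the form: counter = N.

counter = 3

#1 T3 reads 0
#2 T2 reads 0
#3 T1 reads 0
#4 T2 CAS(0→1) writes; counter now 1
#5 T1 CAS(0→1) fails; counter now 1
#6 T3 CAS(0→1) fails; counter now 1
#7 T1 reads 1
#8 T0 reads 1
#9 T1 CAS(1→2) writes; counter now 2
#10 T0 CAS(1→2) fails; counter now 2
#11 T0 reads 2
#12 T0 CAS(2→3) writes; counter now 3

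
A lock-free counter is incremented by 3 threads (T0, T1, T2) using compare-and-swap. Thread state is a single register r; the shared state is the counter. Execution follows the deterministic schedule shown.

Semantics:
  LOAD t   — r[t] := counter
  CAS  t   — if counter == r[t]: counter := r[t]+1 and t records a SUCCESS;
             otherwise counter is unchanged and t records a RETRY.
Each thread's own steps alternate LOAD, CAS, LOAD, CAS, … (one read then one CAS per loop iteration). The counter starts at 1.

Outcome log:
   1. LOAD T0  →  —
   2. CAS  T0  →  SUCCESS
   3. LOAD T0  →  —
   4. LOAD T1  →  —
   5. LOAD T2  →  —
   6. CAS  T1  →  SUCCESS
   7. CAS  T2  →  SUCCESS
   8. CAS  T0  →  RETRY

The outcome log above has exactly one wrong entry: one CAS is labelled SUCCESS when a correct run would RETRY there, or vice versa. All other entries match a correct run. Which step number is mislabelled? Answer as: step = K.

step = 7

Re-executing:
T0 LOAD — after: cnt=1, r=1 — load
T0 CAS — after: cnt=2, r=1 — ok
T0 LOAD — after: cnt=2, r=2 — load
T1 LOAD — after: cnt=2, r=2 — load
T2 LOAD — after: cnt=2, r=2 — load
T1 CAS — after: cnt=3, r=2 — ok
T2 CAS — after: cnt=3, r=2 — retry
T0 CAS — after: cnt=3, r=2 — retry
Log disagrees first at step 7.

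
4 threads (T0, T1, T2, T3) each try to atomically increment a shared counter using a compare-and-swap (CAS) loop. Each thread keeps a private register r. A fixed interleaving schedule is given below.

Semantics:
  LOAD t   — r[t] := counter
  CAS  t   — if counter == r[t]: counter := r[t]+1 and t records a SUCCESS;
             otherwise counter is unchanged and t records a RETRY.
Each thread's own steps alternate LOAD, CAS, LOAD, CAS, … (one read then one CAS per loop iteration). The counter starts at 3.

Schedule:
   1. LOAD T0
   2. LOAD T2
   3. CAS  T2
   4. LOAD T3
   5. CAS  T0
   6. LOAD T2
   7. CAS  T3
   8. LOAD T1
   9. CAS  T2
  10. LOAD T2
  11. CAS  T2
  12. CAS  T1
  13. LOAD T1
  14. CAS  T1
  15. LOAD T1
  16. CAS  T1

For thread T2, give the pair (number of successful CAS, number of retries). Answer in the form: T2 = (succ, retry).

T0 LOAD — after: cnt=3, r=3 — load
T2 LOAD — after: cnt=3, r=3 — load
T2 CAS — after: cnt=4, r=3 — ok
T3 LOAD — after: cnt=4, r=4 — load
T0 CAS — after: cnt=4, r=3 — retry
T2 LOAD — after: cnt=4, r=4 — load
T3 CAS — after: cnt=5, r=4 — ok
T1 LOAD — after: cnt=5, r=5 — load
T2 CAS — after: cnt=5, r=4 — retry
T2 LOAD — after: cnt=5, r=5 — load
T2 CAS — after: cnt=6, r=5 — ok
T1 CAS — after: cnt=6, r=5 — retry
T1 LOAD — after: cnt=6, r=6 — load
T1 CAS — after: cnt=7, r=6 — ok
T1 LOAD — after: cnt=7, r=7 — load
T1 CAS — after: cnt=8, r=7 — ok

T2 = (2, 1)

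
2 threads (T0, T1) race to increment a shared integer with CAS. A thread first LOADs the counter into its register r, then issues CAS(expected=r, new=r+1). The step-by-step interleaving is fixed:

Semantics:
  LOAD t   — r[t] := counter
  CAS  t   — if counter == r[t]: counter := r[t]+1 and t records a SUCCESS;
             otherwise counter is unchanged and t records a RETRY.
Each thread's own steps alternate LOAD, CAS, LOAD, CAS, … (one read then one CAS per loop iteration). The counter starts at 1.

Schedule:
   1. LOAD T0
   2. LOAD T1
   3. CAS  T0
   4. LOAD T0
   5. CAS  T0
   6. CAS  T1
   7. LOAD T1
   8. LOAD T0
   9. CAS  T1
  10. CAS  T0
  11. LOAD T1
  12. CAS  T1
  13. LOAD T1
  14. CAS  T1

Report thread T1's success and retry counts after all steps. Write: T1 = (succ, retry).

[1] T0.load  rd  (counter 1, T0.r 1)
[2] T1.load  rd  (counter 1, T1.r 1)
[3] T0.cas  hit  (counter 2, T0.r 1)
[4] T0.load  rd  (counter 2, T0.r 2)
[5] T0.cas  hit  (counter 3, T0.r 2)
[6] T1.cas  miss  (counter 3, T1.r 1)
[7] T1.load  rd  (counter 3, T1.r 3)
[8] T0.load  rd  (counter 3, T0.r 3)
[9] T1.cas  hit  (counter 4, T1.r 3)
[10] T0.cas  miss  (counter 4, T0.r 3)
[11] T1.load  rd  (counter 4, T1.r 4)
[12] T1.cas  hit  (counter 5, T1.r 4)
[13] T1.load  rd  (counter 5, T1.r 5)
[14] T1.cas  hit  (counter 6, T1.r 5)

T1 = (3, 1)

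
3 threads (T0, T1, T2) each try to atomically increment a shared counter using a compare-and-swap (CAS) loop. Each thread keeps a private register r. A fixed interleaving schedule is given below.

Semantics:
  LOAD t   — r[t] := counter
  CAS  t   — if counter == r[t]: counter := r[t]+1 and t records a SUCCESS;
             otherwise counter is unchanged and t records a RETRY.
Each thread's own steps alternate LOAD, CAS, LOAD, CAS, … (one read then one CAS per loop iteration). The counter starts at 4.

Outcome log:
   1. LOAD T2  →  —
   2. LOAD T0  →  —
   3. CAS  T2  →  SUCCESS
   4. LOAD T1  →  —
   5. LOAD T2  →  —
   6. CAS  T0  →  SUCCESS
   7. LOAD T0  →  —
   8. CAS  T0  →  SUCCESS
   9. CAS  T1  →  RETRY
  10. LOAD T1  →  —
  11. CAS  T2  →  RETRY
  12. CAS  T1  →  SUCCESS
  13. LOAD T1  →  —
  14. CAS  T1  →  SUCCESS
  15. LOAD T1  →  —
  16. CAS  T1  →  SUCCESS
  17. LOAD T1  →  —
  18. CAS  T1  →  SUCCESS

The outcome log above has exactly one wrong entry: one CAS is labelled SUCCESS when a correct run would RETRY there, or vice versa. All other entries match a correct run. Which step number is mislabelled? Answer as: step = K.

Reference trace:
#1 T2 reads 4
#2 T0 reads 4
#3 T2 CAS(4→5) writes; counter now 5
#4 T1 reads 5
#5 T2 reads 5
#6 T0 CAS(4→5) fails; counter now 5
#7 T0 reads 5
#8 T0 CAS(5→6) writes; counter now 6
#9 T1 CAS(5→6) fails; counter now 6
#10 T1 reads 6
#11 T2 CAS(5→6) fails; counter now 6
#12 T1 CAS(6→7) writes; counter now 7
#13 T1 reads 7
#14 T1 CAS(7→8) writes; counter now 8
#15 T1 reads 8
#16 T1 CAS(8→9) writes; counter now 9
#17 T1 reads 9
#18 T1 CAS(9→10) writes; counter now 10
Mismatch at 6.

step = 6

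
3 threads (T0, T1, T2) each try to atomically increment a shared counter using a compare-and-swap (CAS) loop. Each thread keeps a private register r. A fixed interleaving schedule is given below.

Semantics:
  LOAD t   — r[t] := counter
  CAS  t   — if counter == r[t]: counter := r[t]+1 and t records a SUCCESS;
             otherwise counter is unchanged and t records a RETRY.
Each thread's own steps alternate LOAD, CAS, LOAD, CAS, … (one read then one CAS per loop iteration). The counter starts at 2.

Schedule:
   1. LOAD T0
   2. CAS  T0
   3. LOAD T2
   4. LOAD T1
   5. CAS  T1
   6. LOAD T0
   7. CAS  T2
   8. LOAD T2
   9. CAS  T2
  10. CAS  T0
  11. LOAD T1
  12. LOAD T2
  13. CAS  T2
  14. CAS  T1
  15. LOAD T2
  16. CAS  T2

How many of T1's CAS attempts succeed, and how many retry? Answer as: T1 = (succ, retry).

T1 = (1, 1)

   1) LOAD T0:  M=2  r_T0=2
   2) CAS  T0:  M=3  r_T0=2 ✓
   3) LOAD T2:  M=3  r_T2=3
   4) LOAD T1:  M=3  r_T1=3
   5) CAS  T1:  M=4  r_T1=3 ✓
   6) LOAD T0:  M=4  r_T0=4
   7) CAS  T2:  M=4  r_T2=3 ✗
   8) LOAD T2:  M=4  r_T2=4
   9) CAS  T2:  M=5  r_T2=4 ✓
  10) CAS  T0:  M=5  r_T0=4 ✗
  11) LOAD T1:  M=5  r_T1=5
  12) LOAD T2:  M=5  r_T2=5
  13) CAS  T2:  M=6  r_T2=5 ✓
  14) CAS  T1:  M=6  r_T1=5 ✗
  15) LOAD T2:  M=6  r_T2=6
  16) CAS  T2:  M=7  r_T2=6 ✓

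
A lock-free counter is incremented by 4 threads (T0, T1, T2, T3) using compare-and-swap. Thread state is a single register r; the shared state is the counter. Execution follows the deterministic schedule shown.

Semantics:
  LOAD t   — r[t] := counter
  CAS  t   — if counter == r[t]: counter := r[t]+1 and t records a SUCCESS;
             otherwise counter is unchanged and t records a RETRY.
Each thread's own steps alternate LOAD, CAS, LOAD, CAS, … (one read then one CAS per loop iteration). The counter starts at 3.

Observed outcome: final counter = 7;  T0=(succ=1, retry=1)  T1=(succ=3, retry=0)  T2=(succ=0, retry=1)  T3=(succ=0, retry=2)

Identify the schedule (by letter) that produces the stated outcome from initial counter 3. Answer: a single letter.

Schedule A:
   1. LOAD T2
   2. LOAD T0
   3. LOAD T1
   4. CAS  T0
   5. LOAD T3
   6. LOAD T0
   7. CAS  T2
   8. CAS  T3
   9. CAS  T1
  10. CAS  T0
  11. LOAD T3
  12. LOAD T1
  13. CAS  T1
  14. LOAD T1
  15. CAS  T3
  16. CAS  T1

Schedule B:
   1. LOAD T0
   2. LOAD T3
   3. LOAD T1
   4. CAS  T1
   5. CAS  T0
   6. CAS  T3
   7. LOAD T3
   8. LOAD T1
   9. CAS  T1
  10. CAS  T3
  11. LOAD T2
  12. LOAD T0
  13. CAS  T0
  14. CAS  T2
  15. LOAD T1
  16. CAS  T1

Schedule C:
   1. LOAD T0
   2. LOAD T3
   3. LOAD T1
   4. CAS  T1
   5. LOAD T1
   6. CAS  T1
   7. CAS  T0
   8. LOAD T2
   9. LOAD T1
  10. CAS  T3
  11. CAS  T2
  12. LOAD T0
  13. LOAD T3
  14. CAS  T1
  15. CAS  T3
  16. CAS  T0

B

Run B:
[1] T0.load  rd  (counter 3, T0.r 3)
[2] T3.load  rd  (counter 3, T3.r 3)
[3] T1.load  rd  (counter 3, T1.r 3)
[4] T1.cas  hit  (counter 4, T1.r 3)
[5] T0.cas  miss  (counter 4, T0.r 3)
[6] T3.cas  miss  (counter 4, T3.r 3)
[7] T3.load  rd  (counter 4, T3.r 4)
[8] T1.load  rd  (counter 4, T1.r 4)
[9] T1.cas  hit  (counter 5, T1.r 4)
[10] T3.cas  miss  (counter 5, T3.r 4)
[11] T2.load  rd  (counter 5, T2.r 5)
[12] T0.load  rd  (counter 5, T0.r 5)
[13] T0.cas  hit  (counter 6, T0.r 5)
[14] T2.cas  miss  (counter 6, T2.r 5)
[15] T1.load  rd  (counter 6, T1.r 6)
[16] T1.cas  hit  (counter 7, T1.r 6)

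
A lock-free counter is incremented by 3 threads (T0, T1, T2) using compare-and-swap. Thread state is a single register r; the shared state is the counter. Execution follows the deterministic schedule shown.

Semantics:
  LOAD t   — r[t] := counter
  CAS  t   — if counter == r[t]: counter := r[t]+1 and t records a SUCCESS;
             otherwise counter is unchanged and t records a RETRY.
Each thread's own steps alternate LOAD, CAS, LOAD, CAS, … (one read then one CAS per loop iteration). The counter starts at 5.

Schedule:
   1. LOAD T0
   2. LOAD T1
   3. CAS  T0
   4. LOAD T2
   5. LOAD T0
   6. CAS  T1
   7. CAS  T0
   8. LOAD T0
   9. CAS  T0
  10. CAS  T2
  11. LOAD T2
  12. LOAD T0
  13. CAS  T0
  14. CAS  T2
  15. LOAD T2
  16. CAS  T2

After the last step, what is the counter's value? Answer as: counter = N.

step 1: T0 LOAD ⇒ load; ctr=5 reg=5
step 2: T1 LOAD ⇒ load; ctr=5 reg=5
step 3: T0 CAS ⇒ ok; ctr=6 reg=5
step 4: T2 LOAD ⇒ load; ctr=6 reg=6
step 5: T0 LOAD ⇒ load; ctr=6 reg=6
step 6: T1 CAS ⇒ retry; ctr=6 reg=5
step 7: T0 CAS ⇒ ok; ctr=7 reg=6
step 8: T0 LOAD ⇒ load; ctr=7 reg=7
step 9: T0 CAS ⇒ ok; ctr=8 reg=7
step 10: T2 CAS ⇒ retry; ctr=8 reg=6
step 11: T2 LOAD ⇒ load; ctr=8 reg=8
step 12: T0 LOAD ⇒ load; ctr=8 reg=8
step 13: T0 CAS ⇒ ok; ctr=9 reg=8
step 14: T2 CAS ⇒ retry; ctr=9 reg=8
step 15: T2 LOAD ⇒ load; ctr=9 reg=9
step 16: T2 CAS ⇒ ok; ctr=10 reg=9

counter = 10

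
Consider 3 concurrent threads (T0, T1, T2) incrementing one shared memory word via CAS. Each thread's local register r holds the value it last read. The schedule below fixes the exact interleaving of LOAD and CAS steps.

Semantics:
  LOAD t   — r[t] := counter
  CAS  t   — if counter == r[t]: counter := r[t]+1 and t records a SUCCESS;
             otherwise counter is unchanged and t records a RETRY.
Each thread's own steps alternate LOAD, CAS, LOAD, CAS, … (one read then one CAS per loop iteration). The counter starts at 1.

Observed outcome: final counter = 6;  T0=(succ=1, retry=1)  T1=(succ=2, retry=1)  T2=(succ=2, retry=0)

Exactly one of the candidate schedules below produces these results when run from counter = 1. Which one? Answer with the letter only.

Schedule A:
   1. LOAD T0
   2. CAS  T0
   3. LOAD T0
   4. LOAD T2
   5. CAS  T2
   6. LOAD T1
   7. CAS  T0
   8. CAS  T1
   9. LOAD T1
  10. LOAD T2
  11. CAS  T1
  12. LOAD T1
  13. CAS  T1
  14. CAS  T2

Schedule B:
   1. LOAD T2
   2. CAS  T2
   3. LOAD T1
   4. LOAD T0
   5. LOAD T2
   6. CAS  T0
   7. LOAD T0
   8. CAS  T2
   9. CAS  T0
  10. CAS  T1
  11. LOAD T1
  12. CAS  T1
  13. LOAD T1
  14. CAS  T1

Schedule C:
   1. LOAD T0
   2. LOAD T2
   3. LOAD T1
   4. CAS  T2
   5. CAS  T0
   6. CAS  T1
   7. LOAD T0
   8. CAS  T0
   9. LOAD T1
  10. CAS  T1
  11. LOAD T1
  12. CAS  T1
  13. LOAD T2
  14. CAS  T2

Run C:
1. LOAD T0 → mem=1 r[T0]=1 [LOAD]
2. LOAD T2 → mem=1 r[T2]=1 [LOAD]
3. LOAD T1 → mem=1 r[T1]=1 [LOAD]
4. CAS T2 → mem=2 r[T2]=1 [OK]
5. CAS T0 → mem=2 r[T0]=1 [RETRY]
6. CAS T1 → mem=2 r[T1]=1 [RETRY]
7. LOAD T0 → mem=2 r[T0]=2 [LOAD]
8. CAS T0 → mem=3 r[T0]=2 [OK]
9. LOAD T1 → mem=3 r[T1]=3 [LOAD]
10. CAS T1 → mem=4 r[T1]=3 [OK]
11. LOAD T1 → mem=4 r[T1]=4 [LOAD]
12. CAS T1 → mem=5 r[T1]=4 [OK]
13. LOAD T2 → mem=5 r[T2]=5 [LOAD]
14. CAS T2 → mem=6 r[T2]=5 [OK]

C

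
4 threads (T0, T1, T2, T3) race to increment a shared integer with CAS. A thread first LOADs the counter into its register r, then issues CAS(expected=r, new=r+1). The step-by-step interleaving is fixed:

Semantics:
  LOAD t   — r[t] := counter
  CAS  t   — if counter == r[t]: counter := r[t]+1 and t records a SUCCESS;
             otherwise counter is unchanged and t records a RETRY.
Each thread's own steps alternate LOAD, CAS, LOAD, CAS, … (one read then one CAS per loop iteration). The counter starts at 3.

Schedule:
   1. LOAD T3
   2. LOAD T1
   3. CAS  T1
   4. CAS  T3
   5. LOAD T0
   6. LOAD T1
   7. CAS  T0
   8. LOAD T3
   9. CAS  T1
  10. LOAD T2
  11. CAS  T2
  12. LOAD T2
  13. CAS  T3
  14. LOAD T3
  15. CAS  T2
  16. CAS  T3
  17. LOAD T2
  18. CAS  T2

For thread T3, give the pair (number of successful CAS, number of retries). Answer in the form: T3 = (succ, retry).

1. LOAD T3 → mem=3 r[T3]=3 [LOAD]
2. LOAD T1 → mem=3 r[T1]=3 [LOAD]
3. CAS T1 → mem=4 r[T1]=3 [OK]
4. CAS T3 → mem=4 r[T3]=3 [RETRY]
5. LOAD T0 → mem=4 r[T0]=4 [LOAD]
6. LOAD T1 → mem=4 r[T1]=4 [LOAD]
7. CAS T0 → mem=5 r[T0]=4 [OK]
8. LOAD T3 → mem=5 r[T3]=5 [LOAD]
9. CAS T1 → mem=5 r[T1]=4 [RETRY]
10. LOAD T2 → mem=5 r[T2]=5 [LOAD]
11. CAS T2 → mem=6 r[T2]=5 [OK]
12. LOAD T2 → mem=6 r[T2]=6 [LOAD]
13. CAS T3 → mem=6 r[T3]=5 [RETRY]
14. LOAD T3 → mem=6 r[T3]=6 [LOAD]
15. CAS T2 → mem=7 r[T2]=6 [OK]
16. CAS T3 → mem=7 r[T3]=6 [RETRY]
17. LOAD T2 → mem=7 r[T2]=7 [LOAD]
18. CAS T2 → mem=8 r[T2]=7 [OK]

T3 = (0, 3)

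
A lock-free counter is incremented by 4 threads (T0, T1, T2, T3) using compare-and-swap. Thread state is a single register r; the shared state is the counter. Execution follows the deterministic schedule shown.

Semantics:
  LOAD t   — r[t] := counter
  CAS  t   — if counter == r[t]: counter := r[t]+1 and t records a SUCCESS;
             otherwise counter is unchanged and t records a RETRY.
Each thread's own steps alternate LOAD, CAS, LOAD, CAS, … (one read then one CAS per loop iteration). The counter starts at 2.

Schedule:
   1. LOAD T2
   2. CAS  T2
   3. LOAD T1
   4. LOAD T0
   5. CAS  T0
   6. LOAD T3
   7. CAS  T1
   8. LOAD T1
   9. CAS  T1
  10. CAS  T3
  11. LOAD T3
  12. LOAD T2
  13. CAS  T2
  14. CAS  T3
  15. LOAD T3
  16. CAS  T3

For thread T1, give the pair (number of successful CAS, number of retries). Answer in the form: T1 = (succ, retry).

T1 = (1, 1)

step 1: T2 LOAD ⇒ load; ctr=2 reg=2
step 2: T2 CAS ⇒ ok; ctr=3 reg=2
step 3: T1 LOAD ⇒ load; ctr=3 reg=3
step 4: T0 LOAD ⇒ load; ctr=3 reg=3
step 5: T0 CAS ⇒ ok; ctr=4 reg=3
step 6: T3 LOAD ⇒ load; ctr=4 reg=4
step 7: T1 CAS ⇒ retry; ctr=4 reg=3
step 8: T1 LOAD ⇒ load; ctr=4 reg=4
step 9: T1 CAS ⇒ ok; ctr=5 reg=4
step 10: T3 CAS ⇒ retry; ctr=5 reg=4
step 11: T3 LOAD ⇒ load; ctr=5 reg=5
step 12: T2 LOAD ⇒ load; ctr=5 reg=5
step 13: T2 CAS ⇒ ok; ctr=6 reg=5
step 14: T3 CAS ⇒ retry; ctr=6 reg=5
step 15: T3 LOAD ⇒ load; ctr=6 reg=6
step 16: T3 CAS ⇒ ok; ctr=7 reg=6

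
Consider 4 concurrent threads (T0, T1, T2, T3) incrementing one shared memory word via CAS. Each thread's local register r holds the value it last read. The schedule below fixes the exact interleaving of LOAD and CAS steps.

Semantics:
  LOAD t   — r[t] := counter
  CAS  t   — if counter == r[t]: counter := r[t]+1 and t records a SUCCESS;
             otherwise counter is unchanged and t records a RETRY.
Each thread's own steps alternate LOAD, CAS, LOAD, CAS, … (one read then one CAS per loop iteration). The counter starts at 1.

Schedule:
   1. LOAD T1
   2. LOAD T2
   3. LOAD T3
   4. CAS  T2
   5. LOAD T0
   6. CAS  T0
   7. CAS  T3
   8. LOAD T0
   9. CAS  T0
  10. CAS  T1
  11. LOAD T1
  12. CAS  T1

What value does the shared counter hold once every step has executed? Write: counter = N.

counter = 5

step 1: T1 LOAD ⇒ load; ctr=1 reg=1
step 2: T2 LOAD ⇒ load; ctr=1 reg=1
step 3: T3 LOAD ⇒ load; ctr=1 reg=1
step 4: T2 CAS ⇒ ok; ctr=2 reg=1
step 5: T0 LOAD ⇒ load; ctr=2 reg=2
step 6: T0 CAS ⇒ ok; ctr=3 reg=2
step 7: T3 CAS ⇒ retry; ctr=3 reg=1
step 8: T0 LOAD ⇒ load; ctr=3 reg=3
step 9: T0 CAS ⇒ ok; ctr=4 reg=3
step 10: T1 CAS ⇒ retry; ctr=4 reg=1
step 11: T1 LOAD ⇒ load; ctr=4 reg=4
step 12: T1 CAS ⇒ ok; ctr=5 reg=4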